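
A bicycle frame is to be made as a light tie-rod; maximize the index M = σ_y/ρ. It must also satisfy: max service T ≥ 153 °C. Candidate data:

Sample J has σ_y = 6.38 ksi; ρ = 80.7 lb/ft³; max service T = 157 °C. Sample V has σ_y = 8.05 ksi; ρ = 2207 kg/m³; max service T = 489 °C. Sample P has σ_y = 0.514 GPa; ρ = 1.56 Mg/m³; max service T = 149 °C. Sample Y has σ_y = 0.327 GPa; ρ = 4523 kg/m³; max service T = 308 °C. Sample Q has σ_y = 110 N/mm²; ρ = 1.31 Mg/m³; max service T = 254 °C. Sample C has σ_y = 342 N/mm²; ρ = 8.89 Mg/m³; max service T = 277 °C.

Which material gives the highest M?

sample Q

Screen on constraints: max service T ≥ 153 °C. Survivors: sample J, sample V, sample Y, sample Q, sample C.
In SI units:
  sample J: σ_y = 43.99 MPa, ρ = 1293 kg/m³
  sample V: σ_y = 55.50 MPa, ρ = 2207 kg/m³
  sample Y: σ_y = 327.0 MPa, ρ = 4523 kg/m³
  sample Q: σ_y = 110.0 MPa, ρ = 1310 kg/m³
  sample C: σ_y = 342.0 MPa, ρ = 8890 kg/m³
  sample Q: M = 84.0 kN·m/kg
  sample Y: M = 72.3 kN·m/kg
  sample C: M = 38.5 kN·m/kg
  sample J: M = 34.0 kN·m/kg
  sample V: M = 25.1 kN·m/kg
The maximum is for sample Q.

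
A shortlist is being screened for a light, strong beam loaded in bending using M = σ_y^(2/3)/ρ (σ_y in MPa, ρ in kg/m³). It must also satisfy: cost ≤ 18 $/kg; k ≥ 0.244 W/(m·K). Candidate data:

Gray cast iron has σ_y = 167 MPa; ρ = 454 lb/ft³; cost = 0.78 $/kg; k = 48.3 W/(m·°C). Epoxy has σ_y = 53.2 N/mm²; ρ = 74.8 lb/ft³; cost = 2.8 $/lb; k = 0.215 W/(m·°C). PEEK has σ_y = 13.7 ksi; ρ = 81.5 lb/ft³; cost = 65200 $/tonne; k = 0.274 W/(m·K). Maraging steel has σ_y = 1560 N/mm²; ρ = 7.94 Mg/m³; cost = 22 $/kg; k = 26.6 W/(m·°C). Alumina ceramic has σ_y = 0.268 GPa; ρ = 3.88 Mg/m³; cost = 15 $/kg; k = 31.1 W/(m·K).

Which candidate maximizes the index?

alumina ceramic

Screen on constraints: cost ≤ 18 $/kg; k ≥ 0.244 W/(m·K). Survivors: gray cast iron, alumina ceramic.
Putting every candidate on a common basis:
  gray cast iron: σ_y = 167.0 MPa, ρ = 7272 kg/m³
  alumina ceramic: σ_y = 268.0 MPa, ρ = 3880 kg/m³
  alumina ceramic: M = 10.7×10⁻³
  gray cast iron: M = 4.17×10⁻³
Highest index: alumina ceramic.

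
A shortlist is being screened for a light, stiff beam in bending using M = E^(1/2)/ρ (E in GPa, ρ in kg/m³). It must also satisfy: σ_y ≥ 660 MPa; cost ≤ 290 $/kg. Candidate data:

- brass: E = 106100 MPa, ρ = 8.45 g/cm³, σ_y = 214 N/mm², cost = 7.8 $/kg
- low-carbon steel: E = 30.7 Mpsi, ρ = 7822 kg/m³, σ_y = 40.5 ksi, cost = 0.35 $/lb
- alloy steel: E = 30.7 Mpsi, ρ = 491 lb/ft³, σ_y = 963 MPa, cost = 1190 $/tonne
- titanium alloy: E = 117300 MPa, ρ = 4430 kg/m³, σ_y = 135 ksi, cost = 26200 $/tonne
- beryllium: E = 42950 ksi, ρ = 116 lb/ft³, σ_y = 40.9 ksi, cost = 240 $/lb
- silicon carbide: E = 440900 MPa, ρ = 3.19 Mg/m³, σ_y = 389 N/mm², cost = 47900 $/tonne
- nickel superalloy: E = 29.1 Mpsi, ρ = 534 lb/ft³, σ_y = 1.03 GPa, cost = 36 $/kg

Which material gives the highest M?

Screen on constraints: σ_y ≥ 660 MPa; cost ≤ 290 $/kg. Survivors: alloy steel, titanium alloy, nickel superalloy.
Convert each candidate to consistent units, then evaluate M:
  alloy steel: E = 211.7 GPa, ρ = 7865 kg/m³
  titanium alloy: E = 117.3 GPa, ρ = 4430 kg/m³
  nickel superalloy: E = 200.6 GPa, ρ = 8554 kg/m³
  titanium alloy: M = 2.44×10⁻³
  alloy steel: M = 1.85×10⁻³
  nickel superalloy: M = 1.66×10⁻³
Titanium alloy ranks first.

titanium alloy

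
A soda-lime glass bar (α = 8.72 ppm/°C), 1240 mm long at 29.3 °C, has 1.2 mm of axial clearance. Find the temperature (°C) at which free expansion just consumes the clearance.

α·L₀·ΔT = 1.2 mm ⇒ ΔT = 1.2 / (8.72×10⁻⁶ × 1240.0) = 111.0 K.
T = 29.3 + 111.0 = 140.3 °C.

140 °C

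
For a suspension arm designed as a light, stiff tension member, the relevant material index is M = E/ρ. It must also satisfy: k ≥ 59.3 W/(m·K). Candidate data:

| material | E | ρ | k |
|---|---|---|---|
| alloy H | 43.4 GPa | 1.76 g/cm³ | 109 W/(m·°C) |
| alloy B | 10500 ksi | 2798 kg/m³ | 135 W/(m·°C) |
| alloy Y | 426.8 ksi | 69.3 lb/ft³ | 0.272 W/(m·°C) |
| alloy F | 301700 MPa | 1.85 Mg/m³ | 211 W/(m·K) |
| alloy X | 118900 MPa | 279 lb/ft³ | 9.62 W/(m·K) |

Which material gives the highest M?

alloy F

Screen on constraints: k ≥ 59.3 W/(m·K). Survivors: alloy H, alloy B, alloy F.
Putting every candidate on a common basis:
  alloy H: E = 43.40 GPa, ρ = 1760 kg/m³
  alloy B: E = 72.39 GPa, ρ = 2798 kg/m³
  alloy F: E = 301.7 GPa, ρ = 1850 kg/m³
  alloy F: M = 163 MN·m/kg
  alloy B: M = 25.9 MN·m/kg
  alloy H: M = 24.7 MN·m/kg
Alloy F has the largest M.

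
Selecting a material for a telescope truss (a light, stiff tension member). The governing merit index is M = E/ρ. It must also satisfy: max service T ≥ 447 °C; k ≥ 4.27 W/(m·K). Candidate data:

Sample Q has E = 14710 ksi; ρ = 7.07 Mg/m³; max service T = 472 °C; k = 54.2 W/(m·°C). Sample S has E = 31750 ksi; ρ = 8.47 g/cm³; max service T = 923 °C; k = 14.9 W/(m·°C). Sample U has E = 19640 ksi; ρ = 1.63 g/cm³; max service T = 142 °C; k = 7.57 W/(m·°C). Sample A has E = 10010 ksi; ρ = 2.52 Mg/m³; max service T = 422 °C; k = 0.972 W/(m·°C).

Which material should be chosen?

sample S

Screen on constraints: max service T ≥ 447 °C; k ≥ 4.27 W/(m·K). Survivors: sample Q, sample S.
After converting to SI:
  sample Q: E = 101.4 GPa, ρ = 7070 kg/m³
  sample S: E = 218.9 GPa, ρ = 8470 kg/m³
  sample S: M = 25.8 MN·m/kg
  sample Q: M = 14.3 MN·m/kg
The maximum is for sample S.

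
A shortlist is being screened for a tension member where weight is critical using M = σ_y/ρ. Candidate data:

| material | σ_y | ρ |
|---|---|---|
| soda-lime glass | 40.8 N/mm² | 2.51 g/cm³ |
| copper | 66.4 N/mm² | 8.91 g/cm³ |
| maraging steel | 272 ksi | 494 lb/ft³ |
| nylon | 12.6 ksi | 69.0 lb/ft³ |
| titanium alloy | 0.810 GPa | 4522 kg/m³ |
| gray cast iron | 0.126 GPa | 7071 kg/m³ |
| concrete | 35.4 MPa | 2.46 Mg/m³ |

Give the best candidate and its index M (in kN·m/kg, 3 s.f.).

Convert each candidate to consistent units, then evaluate M:
  soda-lime glass: σ_y = 40.80 MPa, ρ = 2510 kg/m³
  copper: σ_y = 66.40 MPa, ρ = 8910 kg/m³
  maraging steel: σ_y = 1875 MPa, ρ = 7913 kg/m³
  nylon: σ_y = 86.87 MPa, ρ = 1105 kg/m³
  titanium alloy: σ_y = 810.0 MPa, ρ = 4522 kg/m³
  gray cast iron: σ_y = 126.0 MPa, ρ = 7071 kg/m³
  concrete: σ_y = 35.40 MPa, ρ = 2460 kg/m³
  maraging steel: M = 237 kN·m/kg
  titanium alloy: M = 179 kN·m/kg
  nylon: M = 78.6 kN·m/kg
  gray cast iron: M = 17.8 kN·m/kg
  soda-lime glass: M = 16.3 kN·m/kg
  concrete: M = 14.4 kN·m/kg
  copper: M = 7.45 kN·m/kg
Highest index: maraging steel.

maraging steel, M = 237 kN·m/kg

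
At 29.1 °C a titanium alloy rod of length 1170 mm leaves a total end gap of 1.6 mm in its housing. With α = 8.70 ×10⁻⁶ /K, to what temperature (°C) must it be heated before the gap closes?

186 °C

α·L₀·ΔT = 1.6 mm ⇒ ΔT = 1.6 / (8.70×10⁻⁶ × 1170.0) = 157.2 K.
T = 29.1 + 157.2 = 186.3 °C.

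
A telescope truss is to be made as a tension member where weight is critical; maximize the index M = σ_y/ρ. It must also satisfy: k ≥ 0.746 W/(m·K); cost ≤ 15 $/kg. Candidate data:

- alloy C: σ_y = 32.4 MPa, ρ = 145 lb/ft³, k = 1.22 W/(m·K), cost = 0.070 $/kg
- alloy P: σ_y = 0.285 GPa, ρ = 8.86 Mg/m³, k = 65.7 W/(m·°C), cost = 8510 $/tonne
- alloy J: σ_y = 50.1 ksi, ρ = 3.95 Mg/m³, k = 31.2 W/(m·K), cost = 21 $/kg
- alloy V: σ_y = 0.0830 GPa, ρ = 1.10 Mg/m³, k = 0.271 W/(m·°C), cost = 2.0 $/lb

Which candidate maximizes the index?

alloy P

Screen on constraints: k ≥ 0.746 W/(m·K); cost ≤ 15 $/kg. Survivors: alloy C, alloy P.
After converting to SI:
  alloy C: σ_y = 32.40 MPa, ρ = 2323 kg/m³
  alloy P: σ_y = 285.0 MPa, ρ = 8860 kg/m³
  alloy P: M = 32.2 kN·m/kg
  alloy C: M = 13.9 kN·m/kg
Alloy P ranks first.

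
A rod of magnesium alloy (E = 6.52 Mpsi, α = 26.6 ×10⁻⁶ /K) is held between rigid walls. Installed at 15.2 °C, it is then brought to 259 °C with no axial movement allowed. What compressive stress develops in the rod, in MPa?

292 MPa

E = 6.52 Mpsi = 44.95 GPa.
ΔT = 243.8 K. Constrained thermal stress σ = E·α·ΔT = 44.95×10³ MPa × 26.6×10⁻⁶ × 243.8 = 292 MPa (compressive).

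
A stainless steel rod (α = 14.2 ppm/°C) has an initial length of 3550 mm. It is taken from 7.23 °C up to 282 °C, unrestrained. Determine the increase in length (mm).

ΔT = 282 − 7.23 = 274.8 K.
ΔL = α·L₀·ΔT = 14.2×10⁻⁶ × 3550 mm × 274.8 K = 13.9 mm.

13.9 mm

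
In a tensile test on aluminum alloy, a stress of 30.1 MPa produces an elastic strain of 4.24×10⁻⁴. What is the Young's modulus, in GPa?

71.0 GPa

E = σ/ε = 30.1 MPa / 4.24×10⁻⁴ = 70990 MPa = 71.0 GPa.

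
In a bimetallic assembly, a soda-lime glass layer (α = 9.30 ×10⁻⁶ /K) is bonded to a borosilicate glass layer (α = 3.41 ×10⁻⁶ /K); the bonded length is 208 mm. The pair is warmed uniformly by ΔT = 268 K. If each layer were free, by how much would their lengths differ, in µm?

328 µm

Δα = |9.30 − 3.41|×10⁻⁶/K = 5.89×10⁻⁶/K.
ΔL_mismatch = Δα·L·ΔT = 5.89×10⁻⁶ × 208.0 mm × 268.0 K = 328 µm.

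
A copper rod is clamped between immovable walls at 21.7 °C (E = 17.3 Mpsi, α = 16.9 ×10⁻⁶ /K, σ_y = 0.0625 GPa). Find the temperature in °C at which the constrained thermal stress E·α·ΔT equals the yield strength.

52.7 °C

E = 17.3 Mpsi = 119.3 GPa.
σ_y = 0.0625 GPa = 62.50 MPa.
E·α·ΔT = 62.50 MPa ⇒ ΔT = 62.50 / (119.3×10³ × 16.9×10⁻⁶) = 31.00 K.
T = 21.7 + 31.00 = 52.70 °C.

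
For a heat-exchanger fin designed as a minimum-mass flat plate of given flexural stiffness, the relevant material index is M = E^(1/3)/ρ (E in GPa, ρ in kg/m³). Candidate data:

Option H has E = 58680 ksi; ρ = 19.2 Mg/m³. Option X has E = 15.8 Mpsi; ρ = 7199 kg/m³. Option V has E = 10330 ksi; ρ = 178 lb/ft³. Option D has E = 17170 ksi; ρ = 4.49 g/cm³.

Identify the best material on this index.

option V

After converting to SI:
  option H: E = 404.6 GPa, ρ = 19200 kg/m³
  option X: E = 108.9 GPa, ρ = 7199 kg/m³
  option V: E = 71.22 GPa, ρ = 2851 kg/m³
  option D: E = 118.4 GPa, ρ = 4490 kg/m³
  option V: M = 1.45×10⁻³
  option D: M = 1.09×10⁻³
  option X: M = 0.663×10⁻³
  option H: M = 0.385×10⁻³
The maximum is for option V.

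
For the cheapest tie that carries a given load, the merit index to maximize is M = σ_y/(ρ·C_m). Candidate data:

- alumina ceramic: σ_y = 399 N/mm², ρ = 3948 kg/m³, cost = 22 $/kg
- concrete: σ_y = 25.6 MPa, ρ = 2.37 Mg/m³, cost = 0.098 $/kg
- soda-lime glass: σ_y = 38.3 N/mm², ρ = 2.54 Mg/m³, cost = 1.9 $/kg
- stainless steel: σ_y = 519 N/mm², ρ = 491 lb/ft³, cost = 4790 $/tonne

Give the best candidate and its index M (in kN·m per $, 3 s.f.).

Convert each candidate to consistent units, then evaluate M:
  alumina ceramic: σ_y = 399.0 MPa, ρ = 3948 kg/m³, cost = 22.00 $/kg
  concrete: σ_y = 25.60 MPa, ρ = 2370 kg/m³, cost = 0.09800 $/kg
  soda-lime glass: σ_y = 38.30 MPa, ρ = 2540 kg/m³, cost = 1.900 $/kg
  stainless steel: σ_y = 519.0 MPa, ρ = 7865 kg/m³, cost = 4.790 $/kg
  concrete: M = 110 kN·m per $
  stainless steel: M = 13.8 kN·m per $
  soda-lime glass: M = 7.94 kN·m per $
  alumina ceramic: M = 4.59 kN·m per $
The maximum is for concrete.

concrete, M = 110 kN·m per $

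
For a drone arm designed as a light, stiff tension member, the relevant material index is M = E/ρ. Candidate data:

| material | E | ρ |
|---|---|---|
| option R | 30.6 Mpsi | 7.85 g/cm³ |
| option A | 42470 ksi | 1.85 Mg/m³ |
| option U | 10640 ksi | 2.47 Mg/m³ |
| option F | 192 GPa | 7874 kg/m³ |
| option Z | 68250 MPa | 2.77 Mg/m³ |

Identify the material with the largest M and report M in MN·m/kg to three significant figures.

Putting every candidate on a common basis:
  option R: E = 211.0 GPa, ρ = 7850 kg/m³
  option A: E = 292.8 GPa, ρ = 1850 kg/m³
  option U: E = 73.36 GPa, ρ = 2470 kg/m³
  option F: E = 192.0 GPa, ρ = 7874 kg/m³
  option Z: E = 68.25 GPa, ρ = 2770 kg/m³
  option A: M = 158 MN·m/kg
  option U: M = 29.7 MN·m/kg
  option R: M = 26.9 MN·m/kg
  option Z: M = 24.6 MN·m/kg
  option F: M = 24.4 MN·m/kg
Highest index: option A.

option A, M = 158 MN·m/kg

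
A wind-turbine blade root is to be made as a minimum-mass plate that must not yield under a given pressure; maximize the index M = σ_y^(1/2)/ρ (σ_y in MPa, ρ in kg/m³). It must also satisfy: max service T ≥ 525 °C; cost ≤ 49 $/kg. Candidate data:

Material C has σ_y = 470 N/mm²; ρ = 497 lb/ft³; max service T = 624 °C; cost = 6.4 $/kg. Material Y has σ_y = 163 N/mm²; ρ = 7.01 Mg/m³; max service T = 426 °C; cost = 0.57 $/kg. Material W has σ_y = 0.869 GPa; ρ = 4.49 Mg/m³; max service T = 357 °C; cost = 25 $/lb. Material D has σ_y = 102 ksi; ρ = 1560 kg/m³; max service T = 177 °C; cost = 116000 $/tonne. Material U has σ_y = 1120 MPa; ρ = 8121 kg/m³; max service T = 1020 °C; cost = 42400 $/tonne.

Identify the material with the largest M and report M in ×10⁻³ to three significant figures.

Screen on constraints: max service T ≥ 525 °C; cost ≤ 49 $/kg. Survivors: material C, material U.
Normalizing units and computing the index:
  material C: σ_y = 470.0 MPa, ρ = 7961 kg/m³
  material U: σ_y = 1120 MPa, ρ = 8121 kg/m³
  material U: M = 4.12×10⁻³
  material C: M = 2.72×10⁻³
Material U ranks first.

material U, M = 4.12×10⁻³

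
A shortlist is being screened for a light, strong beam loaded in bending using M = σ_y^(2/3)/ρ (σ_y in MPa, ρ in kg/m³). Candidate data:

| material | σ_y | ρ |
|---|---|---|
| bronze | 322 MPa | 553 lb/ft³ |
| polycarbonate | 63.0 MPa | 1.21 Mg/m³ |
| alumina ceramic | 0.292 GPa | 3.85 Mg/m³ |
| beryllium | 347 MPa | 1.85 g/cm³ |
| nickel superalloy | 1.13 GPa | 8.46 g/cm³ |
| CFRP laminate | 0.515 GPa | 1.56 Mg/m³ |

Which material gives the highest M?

Putting every candidate on a common basis:
  bronze: σ_y = 322.0 MPa, ρ = 8858 kg/m³
  polycarbonate: σ_y = 63.00 MPa, ρ = 1210 kg/m³
  alumina ceramic: σ_y = 292.0 MPa, ρ = 3850 kg/m³
  beryllium: σ_y = 347.0 MPa, ρ = 1850 kg/m³
  nickel superalloy: σ_y = 1130 MPa, ρ = 8460 kg/m³
  CFRP laminate: σ_y = 515.0 MPa, ρ = 1560 kg/m³
  CFRP laminate: M = 41.2×10⁻³
  beryllium: M = 26.7×10⁻³
  polycarbonate: M = 13.1×10⁻³
  nickel superalloy: M = 12.8×10⁻³
  alumina ceramic: M = 11.4×10⁻³
  bronze: M = 5.30×10⁻³
CFRP laminate has the largest M.

CFRP laminate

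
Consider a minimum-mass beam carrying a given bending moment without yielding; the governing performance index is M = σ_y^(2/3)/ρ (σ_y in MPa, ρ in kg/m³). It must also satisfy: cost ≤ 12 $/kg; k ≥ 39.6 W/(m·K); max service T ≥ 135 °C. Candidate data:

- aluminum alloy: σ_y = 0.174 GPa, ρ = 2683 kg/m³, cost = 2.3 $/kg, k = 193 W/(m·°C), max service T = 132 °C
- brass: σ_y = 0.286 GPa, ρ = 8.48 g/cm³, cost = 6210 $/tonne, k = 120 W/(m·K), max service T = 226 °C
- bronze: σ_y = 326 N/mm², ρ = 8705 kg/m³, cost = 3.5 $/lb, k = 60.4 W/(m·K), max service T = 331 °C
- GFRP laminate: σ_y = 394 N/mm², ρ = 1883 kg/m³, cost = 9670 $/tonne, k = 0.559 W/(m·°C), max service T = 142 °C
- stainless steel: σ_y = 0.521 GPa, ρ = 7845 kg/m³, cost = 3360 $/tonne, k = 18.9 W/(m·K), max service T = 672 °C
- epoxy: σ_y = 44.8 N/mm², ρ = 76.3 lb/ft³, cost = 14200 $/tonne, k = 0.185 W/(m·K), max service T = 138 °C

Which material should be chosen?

bronze

Screen on constraints: cost ≤ 12 $/kg; k ≥ 39.6 W/(m·K); max service T ≥ 135 °C. Survivors: brass, bronze.
Putting every candidate on a common basis:
  brass: σ_y = 286.0 MPa, ρ = 8480 kg/m³
  bronze: σ_y = 326.0 MPa, ρ = 8705 kg/m³
  bronze: M = 5.44×10⁻³
  brass: M = 5.12×10⁻³
The maximum is for bronze.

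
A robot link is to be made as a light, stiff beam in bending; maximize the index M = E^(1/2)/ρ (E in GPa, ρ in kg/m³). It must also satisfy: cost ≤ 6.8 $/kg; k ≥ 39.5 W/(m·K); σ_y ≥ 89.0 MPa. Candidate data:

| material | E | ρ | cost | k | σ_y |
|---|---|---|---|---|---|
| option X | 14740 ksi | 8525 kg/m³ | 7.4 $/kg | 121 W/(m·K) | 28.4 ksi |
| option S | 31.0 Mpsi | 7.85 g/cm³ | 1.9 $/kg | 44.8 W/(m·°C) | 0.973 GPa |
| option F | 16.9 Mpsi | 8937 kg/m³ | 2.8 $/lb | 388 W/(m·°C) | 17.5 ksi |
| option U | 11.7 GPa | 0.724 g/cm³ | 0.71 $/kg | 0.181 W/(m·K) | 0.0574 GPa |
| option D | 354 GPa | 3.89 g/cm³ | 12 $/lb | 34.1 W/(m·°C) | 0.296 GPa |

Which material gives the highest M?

Screen on constraints: cost ≤ 6.8 $/kg; k ≥ 39.5 W/(m·K); σ_y ≥ 89.0 MPa. Survivors: option S, option F.
In SI units:
  option S: E = 213.7 GPa, ρ = 7850 kg/m³
  option F: E = 116.5 GPa, ρ = 8937 kg/m³
  option S: M = 1.86×10⁻³
  option F: M = 1.21×10⁻³
The maximum is for option S.

option S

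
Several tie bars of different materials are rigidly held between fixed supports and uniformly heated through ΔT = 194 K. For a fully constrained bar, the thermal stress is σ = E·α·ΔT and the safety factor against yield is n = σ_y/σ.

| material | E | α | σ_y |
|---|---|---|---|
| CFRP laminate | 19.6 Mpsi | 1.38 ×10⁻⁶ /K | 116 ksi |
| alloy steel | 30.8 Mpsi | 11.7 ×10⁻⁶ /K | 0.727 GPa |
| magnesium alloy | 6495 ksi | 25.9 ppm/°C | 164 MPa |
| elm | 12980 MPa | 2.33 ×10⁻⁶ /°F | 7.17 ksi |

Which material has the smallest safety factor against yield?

magnesium alloy

Per material, after unit conversion:
  CFRP laminate: E = 135.1, α = 1.38, σ_y = 799.8 → σ = 36.2 MPa, n = 22.1
  alloy steel: E = 212.4, α = 11.7, σ_y = 727.0 → σ = 482 MPa, n = 1.51
  magnesium alloy: E = 44.78, α = 25.9, σ_y = 164.0 → σ = 225 MPa, n = 0.729
  elm: E = 12.98, α = 4.19, σ_y = 49.44 → σ = 10.6 MPa, n = 4.68
Smallest n: magnesium alloy with n = 0.729.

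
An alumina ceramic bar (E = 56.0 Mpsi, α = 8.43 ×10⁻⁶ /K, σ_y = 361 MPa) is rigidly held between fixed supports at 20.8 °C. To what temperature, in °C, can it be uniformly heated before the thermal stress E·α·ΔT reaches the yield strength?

132 °C

E = 56.0 Mpsi = 386.1 GPa.
E·α·ΔT = 361.0 MPa ⇒ ΔT = 361.0 / (386.1×10³ × 8.43×10⁻⁶) = 110.9 K.
T = 20.8 + 110.9 = 131.7 °C.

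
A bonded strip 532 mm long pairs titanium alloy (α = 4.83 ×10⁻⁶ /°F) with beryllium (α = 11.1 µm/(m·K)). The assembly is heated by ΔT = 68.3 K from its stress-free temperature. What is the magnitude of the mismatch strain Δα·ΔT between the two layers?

titanium alloy: α = 4.83×10⁻⁶/°F × 9/5 = 8.69×10⁻⁶/K.
Δα = |8.69 − 11.1|×10⁻⁶/K = 2.41×10⁻⁶/K.
Mismatch strain = Δα·ΔT = 2.41×10⁻⁶ × 68.3 = 1.64×10⁻⁴.

1.64×10⁻⁴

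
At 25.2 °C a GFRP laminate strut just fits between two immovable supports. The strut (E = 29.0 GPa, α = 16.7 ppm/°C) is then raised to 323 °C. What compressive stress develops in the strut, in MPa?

ΔT = 297.8 K. Constrained thermal stress σ = E·α·ΔT = 29.00×10³ MPa × 16.7×10⁻⁶ × 297.8 = 144 MPa (compressive).

144 MPa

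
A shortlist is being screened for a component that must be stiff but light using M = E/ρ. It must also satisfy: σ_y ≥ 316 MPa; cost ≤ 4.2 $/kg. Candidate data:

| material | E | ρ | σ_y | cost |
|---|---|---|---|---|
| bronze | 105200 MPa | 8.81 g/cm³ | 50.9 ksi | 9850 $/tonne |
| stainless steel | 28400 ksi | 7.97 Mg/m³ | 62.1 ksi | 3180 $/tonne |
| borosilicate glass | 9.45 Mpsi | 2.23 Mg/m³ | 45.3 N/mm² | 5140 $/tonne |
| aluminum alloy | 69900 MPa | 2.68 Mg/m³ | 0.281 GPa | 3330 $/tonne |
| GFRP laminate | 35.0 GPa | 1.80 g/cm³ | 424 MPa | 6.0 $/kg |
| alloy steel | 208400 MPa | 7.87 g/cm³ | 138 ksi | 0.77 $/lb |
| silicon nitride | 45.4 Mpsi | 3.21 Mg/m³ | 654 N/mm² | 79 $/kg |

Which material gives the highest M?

alloy steel

Screen on constraints: σ_y ≥ 316 MPa; cost ≤ 4.2 $/kg. Survivors: stainless steel, alloy steel.
Convert each candidate to consistent units, then evaluate M:
  stainless steel: E = 195.8 GPa, ρ = 7970 kg/m³
  alloy steel: E = 208.4 GPa, ρ = 7870 kg/m³
  alloy steel: M = 26.5 MN·m/kg
  stainless steel: M = 24.6 MN·m/kg
Highest index: alloy steel.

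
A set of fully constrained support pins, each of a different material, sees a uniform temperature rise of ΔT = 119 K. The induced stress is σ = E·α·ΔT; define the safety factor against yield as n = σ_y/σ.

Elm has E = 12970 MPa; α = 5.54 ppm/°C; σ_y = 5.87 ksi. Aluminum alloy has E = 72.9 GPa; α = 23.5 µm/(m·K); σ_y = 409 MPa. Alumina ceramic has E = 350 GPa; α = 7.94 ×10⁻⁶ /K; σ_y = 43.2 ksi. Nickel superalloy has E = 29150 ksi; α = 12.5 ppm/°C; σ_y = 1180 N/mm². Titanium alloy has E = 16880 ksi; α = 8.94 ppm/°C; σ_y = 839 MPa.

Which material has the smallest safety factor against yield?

Converting E to GPa, α to ×10⁻⁶/K, σ_y to MPa, then σ and n for each:
  elm: E = 12.97, α = 5.54, σ_y = 40.47 → σ = 8.55 MPa, n = 4.73
  aluminum alloy: E = 72.90, α = 23.5, σ_y = 409.0 → σ = 204 MPa, n = 2.01
  alumina ceramic: E = 350.0, α = 7.94, σ_y = 297.9 → σ = 331 MPa, n = 0.901
  nickel superalloy: E = 201.0, α = 12.5, σ_y = 1180 → σ = 299 MPa, n = 3.95
  titanium alloy: E = 116.4, α = 8.94, σ_y = 839.0 → σ = 124 MPa, n = 6.78
The minimum is alumina ceramic at n = 0.901.

alumina ceramic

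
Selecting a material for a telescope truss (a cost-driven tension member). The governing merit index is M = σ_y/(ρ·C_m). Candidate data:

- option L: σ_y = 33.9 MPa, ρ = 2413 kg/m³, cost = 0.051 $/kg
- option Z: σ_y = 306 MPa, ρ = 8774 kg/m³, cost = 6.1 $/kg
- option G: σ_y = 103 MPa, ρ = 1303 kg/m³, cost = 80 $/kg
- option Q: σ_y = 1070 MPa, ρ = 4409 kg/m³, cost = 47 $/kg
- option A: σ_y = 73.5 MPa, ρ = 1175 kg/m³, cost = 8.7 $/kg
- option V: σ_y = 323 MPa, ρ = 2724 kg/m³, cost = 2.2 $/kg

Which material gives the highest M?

Per-candidate index values:
  option L: M = 275 kN·m per $
  option V: M = 53.9 kN·m per $
  option A: M = 7.19 kN·m per $
  option Z: M = 5.72 kN·m per $
  option Q: M = 5.16 kN·m per $
  option G: M = 0.988 kN·m per $
The maximum is for option L.

option L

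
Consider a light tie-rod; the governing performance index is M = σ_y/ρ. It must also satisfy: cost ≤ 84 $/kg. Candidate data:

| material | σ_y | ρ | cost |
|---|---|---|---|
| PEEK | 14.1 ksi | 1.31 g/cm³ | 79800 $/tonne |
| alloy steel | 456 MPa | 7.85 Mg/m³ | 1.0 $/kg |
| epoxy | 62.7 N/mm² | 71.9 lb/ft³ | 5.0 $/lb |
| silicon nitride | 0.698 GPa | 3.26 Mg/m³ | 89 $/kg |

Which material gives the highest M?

Screen on constraints: cost ≤ 84 $/kg. Survivors: PEEK, alloy steel, epoxy.
Normalizing units and computing the index:
  PEEK: σ_y = 97.22 MPa, ρ = 1310 kg/m³
  alloy steel: σ_y = 456.0 MPa, ρ = 7850 kg/m³
  epoxy: σ_y = 62.70 MPa, ρ = 1152 kg/m³
  PEEK: M = 74.2 kN·m/kg
  alloy steel: M = 58.1 kN·m/kg
  epoxy: M = 54.4 kN·m/kg
PEEK has the largest M.

PEEK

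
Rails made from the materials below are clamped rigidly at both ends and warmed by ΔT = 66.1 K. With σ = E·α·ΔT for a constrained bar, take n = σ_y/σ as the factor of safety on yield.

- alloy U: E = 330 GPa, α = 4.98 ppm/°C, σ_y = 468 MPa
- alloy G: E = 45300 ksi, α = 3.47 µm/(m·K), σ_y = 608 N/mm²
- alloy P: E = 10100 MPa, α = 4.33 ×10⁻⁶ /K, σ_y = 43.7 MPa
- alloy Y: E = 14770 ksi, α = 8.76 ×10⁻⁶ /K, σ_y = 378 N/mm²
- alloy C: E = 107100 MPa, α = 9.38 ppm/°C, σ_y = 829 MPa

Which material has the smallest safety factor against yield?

Per material, after unit conversion:
  alloy U: E = 330.0, α = 4.98, σ_y = 468.0 → σ = 109 MPa, n = 4.31
  alloy G: E = 312.3, α = 3.47, σ_y = 608.0 → σ = 71.6 MPa, n = 8.49
  alloy P: E = 10.10, α = 4.33, σ_y = 43.70 → σ = 2.89 MPa, n = 15.1
  alloy Y: E = 101.8, α = 8.76, σ_y = 378.0 → σ = 59.0 MPa, n = 6.41
  alloy C: E = 107.1, α = 9.38, σ_y = 829.0 → σ = 66.4 MPa, n = 12.5
Smallest n: alloy U with n = 4.31.

alloy U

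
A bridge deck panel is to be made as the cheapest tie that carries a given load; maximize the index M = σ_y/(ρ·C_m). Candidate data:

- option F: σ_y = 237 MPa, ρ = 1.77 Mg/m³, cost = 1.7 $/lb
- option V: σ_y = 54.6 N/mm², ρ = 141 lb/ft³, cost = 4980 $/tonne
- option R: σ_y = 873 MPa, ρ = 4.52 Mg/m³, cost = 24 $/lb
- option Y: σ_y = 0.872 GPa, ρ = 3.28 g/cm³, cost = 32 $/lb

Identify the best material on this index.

option F

Putting every candidate on a common basis:
  option F: σ_y = 237.0 MPa, ρ = 1770 kg/m³, cost = 3.748 $/kg
  option V: σ_y = 54.60 MPa, ρ = 2259 kg/m³, cost = 4.980 $/kg
  option R: σ_y = 873.0 MPa, ρ = 4520 kg/m³, cost = 52.91 $/kg
  option Y: σ_y = 872.0 MPa, ρ = 3280 kg/m³, cost = 70.55 $/kg
  option F: M = 35.7 kN·m per $
  option V: M = 4.85 kN·m per $
  option Y: M = 3.77 kN·m per $
  option R: M = 3.65 kN·m per $
Option F has the largest M.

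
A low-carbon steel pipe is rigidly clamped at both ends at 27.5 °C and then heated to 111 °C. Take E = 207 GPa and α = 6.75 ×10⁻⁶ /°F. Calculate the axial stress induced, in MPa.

α = 6.75×10⁻⁶/°F × 9/5 = 12.1×10⁻⁶/K.
ΔT = 83.50 K. Constrained thermal stress σ = E·α·ΔT = 207.0×10³ MPa × 12.1×10⁻⁶ × 83.50 = 210 MPa (compressive).

210 MPa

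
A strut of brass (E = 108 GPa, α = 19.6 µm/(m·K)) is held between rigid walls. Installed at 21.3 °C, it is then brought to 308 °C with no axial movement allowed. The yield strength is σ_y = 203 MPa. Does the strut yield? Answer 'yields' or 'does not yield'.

ΔT = 286.7 K. Constrained thermal stress σ = E·α·ΔT = 108.0×10³ MPa × 19.6×10⁻⁶ × 286.7 = 607 MPa (compressive).
Compare to σ_y = 203 MPa: σ ≥ σ_y, so it yields.

yields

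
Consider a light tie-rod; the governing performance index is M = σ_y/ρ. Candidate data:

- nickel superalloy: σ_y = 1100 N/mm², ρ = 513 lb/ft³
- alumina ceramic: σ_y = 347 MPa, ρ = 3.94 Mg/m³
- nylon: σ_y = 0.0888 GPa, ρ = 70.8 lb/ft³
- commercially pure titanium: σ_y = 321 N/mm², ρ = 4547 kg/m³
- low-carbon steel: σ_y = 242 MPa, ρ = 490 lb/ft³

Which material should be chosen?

Putting every candidate on a common basis:
  nickel superalloy: σ_y = 1100 MPa, ρ = 8217 kg/m³
  alumina ceramic: σ_y = 347.0 MPa, ρ = 3940 kg/m³
  nylon: σ_y = 88.80 MPa, ρ = 1134 kg/m³
  commercially pure titanium: σ_y = 321.0 MPa, ρ = 4547 kg/m³
  low-carbon steel: σ_y = 242.0 MPa, ρ = 7849 kg/m³
  nickel superalloy: M = 134 kN·m/kg
  alumina ceramic: M = 88.1 kN·m/kg
  nylon: M = 78.3 kN·m/kg
  commercially pure titanium: M = 70.6 kN·m/kg
  low-carbon steel: M = 30.8 kN·m/kg
Highest index: nickel superalloy.

nickel superalloy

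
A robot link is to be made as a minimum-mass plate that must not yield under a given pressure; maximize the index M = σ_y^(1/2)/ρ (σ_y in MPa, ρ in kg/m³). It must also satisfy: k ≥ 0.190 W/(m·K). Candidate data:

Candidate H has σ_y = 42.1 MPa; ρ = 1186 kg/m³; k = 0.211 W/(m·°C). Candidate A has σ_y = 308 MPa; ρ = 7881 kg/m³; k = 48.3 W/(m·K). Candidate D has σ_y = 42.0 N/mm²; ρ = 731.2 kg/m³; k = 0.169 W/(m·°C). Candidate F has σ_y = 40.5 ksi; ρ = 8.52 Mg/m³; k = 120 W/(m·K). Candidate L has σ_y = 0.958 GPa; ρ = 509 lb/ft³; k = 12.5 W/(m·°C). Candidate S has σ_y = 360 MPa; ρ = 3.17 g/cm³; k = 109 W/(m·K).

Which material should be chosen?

Screen on constraints: k ≥ 0.190 W/(m·K). Survivors: candidate H, candidate A, candidate F, candidate L, candidate S.
After converting to SI:
  candidate H: σ_y = 42.10 MPa, ρ = 1186 kg/m³
  candidate A: σ_y = 308.0 MPa, ρ = 7881 kg/m³
  candidate F: σ_y = 279.2 MPa, ρ = 8520 kg/m³
  candidate L: σ_y = 958.0 MPa, ρ = 8153 kg/m³
  candidate S: σ_y = 360.0 MPa, ρ = 3170 kg/m³
  candidate S: M = 5.99×10⁻³
  candidate H: M = 5.47×10⁻³
  candidate L: M = 3.80×10⁻³
  candidate A: M = 2.23×10⁻³
  candidate F: M = 1.96×10⁻³
Candidate S ranks first.

candidate S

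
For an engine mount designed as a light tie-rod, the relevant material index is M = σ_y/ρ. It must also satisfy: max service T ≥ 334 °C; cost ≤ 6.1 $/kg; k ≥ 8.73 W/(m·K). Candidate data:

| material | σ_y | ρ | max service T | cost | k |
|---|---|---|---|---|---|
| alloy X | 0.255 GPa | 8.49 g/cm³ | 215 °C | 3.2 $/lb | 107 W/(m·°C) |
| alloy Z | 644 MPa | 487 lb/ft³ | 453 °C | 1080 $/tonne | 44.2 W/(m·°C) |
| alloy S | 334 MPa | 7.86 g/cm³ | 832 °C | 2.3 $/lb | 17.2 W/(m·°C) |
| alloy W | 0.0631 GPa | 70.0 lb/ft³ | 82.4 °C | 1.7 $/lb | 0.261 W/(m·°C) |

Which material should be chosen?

alloy Z

Screen on constraints: max service T ≥ 334 °C; cost ≤ 6.1 $/kg; k ≥ 8.73 W/(m·K). Survivors: alloy Z, alloy S.
Convert each candidate to consistent units, then evaluate M:
  alloy Z: σ_y = 644.0 MPa, ρ = 7801 kg/m³
  alloy S: σ_y = 334.0 MPa, ρ = 7860 kg/m³
  alloy Z: M = 82.6 kN·m/kg
  alloy S: M = 42.5 kN·m/kg
The maximum is for alloy Z.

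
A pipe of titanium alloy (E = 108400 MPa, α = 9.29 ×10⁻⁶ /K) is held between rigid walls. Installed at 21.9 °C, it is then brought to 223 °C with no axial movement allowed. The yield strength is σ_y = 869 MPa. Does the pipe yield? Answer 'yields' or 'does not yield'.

does not yield

E = 108400 MPa = 108.4 GPa.
ΔT = 201.1 K. Constrained thermal stress σ = E·α·ΔT = 108.4×10³ MPa × 9.29×10⁻⁶ × 201.1 = 203 MPa (compressive).
Compare to σ_y = 869 MPa: σ < σ_y, so it does not yield.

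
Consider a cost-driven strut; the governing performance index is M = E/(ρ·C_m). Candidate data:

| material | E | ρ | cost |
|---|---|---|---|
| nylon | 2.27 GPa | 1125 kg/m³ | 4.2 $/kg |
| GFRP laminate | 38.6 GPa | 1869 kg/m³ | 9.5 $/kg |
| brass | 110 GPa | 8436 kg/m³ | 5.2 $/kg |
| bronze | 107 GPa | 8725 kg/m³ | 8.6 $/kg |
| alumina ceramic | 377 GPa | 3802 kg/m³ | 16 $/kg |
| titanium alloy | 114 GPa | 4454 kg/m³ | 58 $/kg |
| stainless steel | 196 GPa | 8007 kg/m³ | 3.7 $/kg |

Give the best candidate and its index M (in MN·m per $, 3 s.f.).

stainless steel, M = 6.62 MN·m per $

Per-candidate index values:
  stainless steel: M = 6.62 MN·m per $
  alumina ceramic: M = 6.20 MN·m per $
  brass: M = 2.51 MN·m per $
  GFRP laminate: M = 2.17 MN·m per $
  bronze: M = 1.43 MN·m per $
  nylon: M = 0.480 MN·m per $
  titanium alloy: M = 0.441 MN·m per $
Stainless steel ranks first.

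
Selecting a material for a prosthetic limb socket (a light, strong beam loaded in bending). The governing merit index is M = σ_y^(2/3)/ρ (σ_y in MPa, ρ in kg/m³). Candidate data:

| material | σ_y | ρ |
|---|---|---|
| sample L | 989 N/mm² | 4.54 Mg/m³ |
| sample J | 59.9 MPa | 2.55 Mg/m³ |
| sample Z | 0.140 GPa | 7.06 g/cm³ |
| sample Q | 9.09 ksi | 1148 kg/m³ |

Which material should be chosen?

Normalizing units and computing the index:
  sample L: σ_y = 989.0 MPa, ρ = 4540 kg/m³
  sample J: σ_y = 59.90 MPa, ρ = 2550 kg/m³
  sample Z: σ_y = 140.0 MPa, ρ = 7060 kg/m³
  sample Q: σ_y = 62.67 MPa, ρ = 1148 kg/m³
  sample L: M = 21.9×10⁻³
  sample Q: M = 13.7×10⁻³
  sample J: M = 6.00×10⁻³
  sample Z: M = 3.82×10⁻³
Sample L has the largest M.

sample L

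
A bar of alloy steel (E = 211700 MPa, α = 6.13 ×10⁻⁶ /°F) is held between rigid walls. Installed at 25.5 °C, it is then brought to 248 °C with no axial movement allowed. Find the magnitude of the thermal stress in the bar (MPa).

520 MPa

E = 211700 MPa = 211.7 GPa.
α = 6.13×10⁻⁶/°F × 9/5 = 11.0×10⁻⁶/K.
ΔT = 222.5 K. Constrained thermal stress σ = E·α·ΔT = 211.7×10³ MPa × 11.0×10⁻⁶ × 222.5 = 520 MPa (compressive).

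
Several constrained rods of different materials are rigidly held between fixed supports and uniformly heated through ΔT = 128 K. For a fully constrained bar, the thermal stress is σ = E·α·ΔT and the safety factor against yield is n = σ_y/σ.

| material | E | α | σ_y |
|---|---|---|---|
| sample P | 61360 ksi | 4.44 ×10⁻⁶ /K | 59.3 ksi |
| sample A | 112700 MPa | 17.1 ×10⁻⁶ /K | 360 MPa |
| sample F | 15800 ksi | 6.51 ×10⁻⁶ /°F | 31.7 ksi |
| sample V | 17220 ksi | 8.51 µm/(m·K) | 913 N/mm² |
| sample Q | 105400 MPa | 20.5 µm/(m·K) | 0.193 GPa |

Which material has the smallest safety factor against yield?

In consistent units (E in GPa, α in ×10⁻⁶/K, σ_y in MPa):
  sample P: E = 423.1, α = 4.44, σ_y = 408.9 → σ = 240 MPa, n = 1.70
  sample A: E = 112.7, α = 17.1, σ_y = 360.0 → σ = 247 MPa, n = 1.46
  sample F: E = 108.9, α = 11.7, σ_y = 218.6 → σ = 163 MPa, n = 1.34
  sample V: E = 118.7, α = 8.51, σ_y = 913.0 → σ = 129 MPa, n = 7.06
  sample Q: E = 105.4, α = 20.5, σ_y = 193.0 → σ = 277 MPa, n = 0.698
Smallest n: sample Q with n = 0.698.

sample Q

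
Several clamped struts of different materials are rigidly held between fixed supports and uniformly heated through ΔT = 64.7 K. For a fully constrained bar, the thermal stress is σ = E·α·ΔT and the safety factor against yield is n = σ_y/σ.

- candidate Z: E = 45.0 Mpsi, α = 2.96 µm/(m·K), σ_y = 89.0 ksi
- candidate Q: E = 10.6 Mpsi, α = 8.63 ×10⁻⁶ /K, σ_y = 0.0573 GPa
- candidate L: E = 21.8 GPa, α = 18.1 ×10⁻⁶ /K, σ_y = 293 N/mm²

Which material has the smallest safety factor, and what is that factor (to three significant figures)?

In consistent units (E in GPa, α in ×10⁻⁶/K, σ_y in MPa):
  candidate Z: E = 310.3, α = 2.96, σ_y = 613.6 → σ = 59.4 MPa, n = 10.3
  candidate Q: E = 73.08, α = 8.63, σ_y = 57.30 → σ = 40.8 MPa, n = 1.40
  candidate L: E = 21.80, α = 18.1, σ_y = 293.0 → σ = 25.5 MPa, n = 11.5
Candidate Q has the lowest safety factor, n = 1.40.

candidate Q, n = 1.40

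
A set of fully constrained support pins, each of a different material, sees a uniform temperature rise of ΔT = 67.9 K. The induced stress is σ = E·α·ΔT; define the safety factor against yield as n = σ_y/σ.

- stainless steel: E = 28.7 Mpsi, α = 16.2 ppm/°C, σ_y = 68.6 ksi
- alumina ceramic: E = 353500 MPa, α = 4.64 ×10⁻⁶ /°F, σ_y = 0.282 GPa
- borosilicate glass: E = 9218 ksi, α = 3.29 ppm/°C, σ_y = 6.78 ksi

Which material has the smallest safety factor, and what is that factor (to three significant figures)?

With everything in SI (GPa, ×10⁻⁶/K, MPa):
  stainless steel: E = 197.9, α = 16.2, σ_y = 473.0 → σ = 218 MPa, n = 2.17
  alumina ceramic: E = 353.5, α = 8.35, σ_y = 282.0 → σ = 200 MPa, n = 1.41
  borosilicate glass: E = 63.56, α = 3.29, σ_y = 46.75 → σ = 14.2 MPa, n = 3.29
The minimum is alumina ceramic at n = 1.41.

alumina ceramic, n = 1.41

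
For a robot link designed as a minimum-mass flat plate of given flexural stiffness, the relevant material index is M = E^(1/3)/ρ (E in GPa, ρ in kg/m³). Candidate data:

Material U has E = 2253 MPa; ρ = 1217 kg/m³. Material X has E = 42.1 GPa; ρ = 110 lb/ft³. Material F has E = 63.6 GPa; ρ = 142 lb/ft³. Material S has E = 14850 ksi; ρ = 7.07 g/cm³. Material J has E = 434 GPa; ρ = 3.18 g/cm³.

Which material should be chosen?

Convert each candidate to consistent units, then evaluate M:
  material U: E = 2.253 GPa, ρ = 1217 kg/m³
  material X: E = 42.10 GPa, ρ = 1762 kg/m³
  material F: E = 63.60 GPa, ρ = 2275 kg/m³
  material S: E = 102.4 GPa, ρ = 7070 kg/m³
  material J: E = 434.0 GPa, ρ = 3180 kg/m³
  material J: M = 2.38×10⁻³
  material X: M = 1.97×10⁻³
  material F: M = 1.75×10⁻³
  material U: M = 1.08×10⁻³
  material S: M = 0.662×10⁻³
Material J ranks first.

material J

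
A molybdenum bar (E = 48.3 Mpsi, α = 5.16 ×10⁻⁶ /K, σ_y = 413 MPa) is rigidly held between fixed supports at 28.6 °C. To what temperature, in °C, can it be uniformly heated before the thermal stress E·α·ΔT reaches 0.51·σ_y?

151 °C

E = 48.3 Mpsi = 333.0 GPa.
E·α·ΔT = 210.6 MPa ⇒ ΔT = 210.6 / (333.0×10³ × 5.16×10⁻⁶) = 122.6 K.
T = 28.6 + 122.6 = 151.2 °C.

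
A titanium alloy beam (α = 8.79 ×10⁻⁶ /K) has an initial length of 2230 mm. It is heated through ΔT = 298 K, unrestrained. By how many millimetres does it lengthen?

5.84 mm

ΔL = α·L₀·ΔT = 8.79×10⁻⁶ × 2230 mm × 298.0 K = 5.84 mm.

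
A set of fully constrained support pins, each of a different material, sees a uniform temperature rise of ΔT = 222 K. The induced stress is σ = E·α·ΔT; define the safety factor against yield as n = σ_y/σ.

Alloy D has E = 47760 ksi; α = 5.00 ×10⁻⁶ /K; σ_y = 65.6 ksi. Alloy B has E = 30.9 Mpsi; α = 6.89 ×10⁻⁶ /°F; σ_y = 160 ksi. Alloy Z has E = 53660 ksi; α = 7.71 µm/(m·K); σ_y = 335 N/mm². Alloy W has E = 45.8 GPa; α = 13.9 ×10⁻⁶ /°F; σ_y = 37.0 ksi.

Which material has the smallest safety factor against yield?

Per material, after unit conversion:
  alloy D: E = 329.3, α = 5.00, σ_y = 452.3 → σ = 366 MPa, n = 1.24
  alloy B: E = 213.0, α = 12.4, σ_y = 1103 → σ = 587 MPa, n = 1.88
  alloy Z: E = 370.0, α = 7.71, σ_y = 335.0 → σ = 633 MPa, n = 0.529
  alloy W: E = 45.80, α = 25.0, σ_y = 255.1 → σ = 254 MPa, n = 1.00
Alloy Z has the lowest safety factor, n = 0.529.

alloy Z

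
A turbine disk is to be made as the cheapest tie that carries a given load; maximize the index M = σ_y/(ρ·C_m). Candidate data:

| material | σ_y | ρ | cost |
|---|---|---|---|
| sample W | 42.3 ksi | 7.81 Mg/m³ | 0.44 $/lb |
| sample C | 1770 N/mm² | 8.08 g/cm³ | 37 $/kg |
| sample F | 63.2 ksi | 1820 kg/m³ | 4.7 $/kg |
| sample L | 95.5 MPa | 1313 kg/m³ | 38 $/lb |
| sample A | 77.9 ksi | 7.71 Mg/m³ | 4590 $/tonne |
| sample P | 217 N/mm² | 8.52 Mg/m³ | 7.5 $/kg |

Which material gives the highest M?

Convert each candidate to consistent units, then evaluate M:
  sample W: σ_y = 291.6 MPa, ρ = 7810 kg/m³, cost = 0.9700 $/kg
  sample C: σ_y = 1770 MPa, ρ = 8080 kg/m³, cost = 37.00 $/kg
  sample F: σ_y = 435.7 MPa, ρ = 1820 kg/m³, cost = 4.700 $/kg
  sample L: σ_y = 95.50 MPa, ρ = 1313 kg/m³, cost = 83.77 $/kg
  sample A: σ_y = 537.1 MPa, ρ = 7710 kg/m³, cost = 4.590 $/kg
  sample P: σ_y = 217.0 MPa, ρ = 8520 kg/m³, cost = 7.500 $/kg
  sample F: M = 50.9 kN·m per $
  sample W: M = 38.5 kN·m per $
  sample A: M = 15.2 kN·m per $
  sample C: M = 5.92 kN·m per $
  sample P: M = 3.40 kN·m per $
  sample L: M = 0.868 kN·m per $
Sample F ranks first.

sample F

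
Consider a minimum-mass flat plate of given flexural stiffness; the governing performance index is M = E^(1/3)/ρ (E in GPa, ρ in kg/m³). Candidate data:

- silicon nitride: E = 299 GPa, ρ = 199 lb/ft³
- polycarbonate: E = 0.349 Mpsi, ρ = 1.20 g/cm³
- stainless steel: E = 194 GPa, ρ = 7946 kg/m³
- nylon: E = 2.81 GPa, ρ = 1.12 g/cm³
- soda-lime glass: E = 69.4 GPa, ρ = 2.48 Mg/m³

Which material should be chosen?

silicon nitride

Convert each candidate to consistent units, then evaluate M:
  silicon nitride: E = 299.0 GPa, ρ = 3188 kg/m³
  polycarbonate: E = 2.406 GPa, ρ = 1200 kg/m³
  stainless steel: E = 194.0 GPa, ρ = 7946 kg/m³
  nylon: E = 2.810 GPa, ρ = 1120 kg/m³
  soda-lime glass: E = 69.40 GPa, ρ = 2480 kg/m³
  silicon nitride: M = 2.10×10⁻³
  soda-lime glass: M = 1.66×10⁻³
  nylon: M = 1.26×10⁻³
  polycarbonate: M = 1.12×10⁻³
  stainless steel: M = 0.729×10⁻³
Silicon nitride has the largest M.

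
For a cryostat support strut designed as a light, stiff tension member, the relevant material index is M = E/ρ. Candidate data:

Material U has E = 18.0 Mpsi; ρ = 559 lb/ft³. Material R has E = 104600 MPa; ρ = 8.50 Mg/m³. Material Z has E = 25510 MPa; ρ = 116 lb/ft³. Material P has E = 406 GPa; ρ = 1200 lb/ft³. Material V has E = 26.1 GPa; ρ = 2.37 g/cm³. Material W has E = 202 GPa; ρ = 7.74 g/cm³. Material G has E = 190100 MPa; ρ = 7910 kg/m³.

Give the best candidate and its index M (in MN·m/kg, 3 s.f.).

material W, M = 26.1 MN·m/kg

After converting to SI:
  material U: E = 124.1 GPa, ρ = 8954 kg/m³
  material R: E = 104.6 GPa, ρ = 8500 kg/m³
  material Z: E = 25.51 GPa, ρ = 1858 kg/m³
  material P: E = 406.0 GPa, ρ = 19220 kg/m³
  material V: E = 26.10 GPa, ρ = 2370 kg/m³
  material W: E = 202.0 GPa, ρ = 7740 kg/m³
  material G: E = 190.1 GPa, ρ = 7910 kg/m³
  material W: M = 26.1 MN·m/kg
  material G: M = 24.0 MN·m/kg
  material P: M = 21.1 MN·m/kg
  material U: M = 13.9 MN·m/kg
  material Z: M = 13.7 MN·m/kg
  material R: M = 12.3 MN·m/kg
  material V: M = 11.0 MN·m/kg
Highest index: material W.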